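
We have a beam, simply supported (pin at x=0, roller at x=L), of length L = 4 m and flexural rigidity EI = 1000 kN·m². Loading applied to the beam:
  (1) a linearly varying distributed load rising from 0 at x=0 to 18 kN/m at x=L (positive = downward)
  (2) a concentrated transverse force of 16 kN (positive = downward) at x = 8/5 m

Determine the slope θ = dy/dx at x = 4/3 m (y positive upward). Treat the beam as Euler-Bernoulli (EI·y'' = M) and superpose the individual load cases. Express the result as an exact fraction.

Load 1 — triangular load w₀=18 kN/m (0→w₀ over full span):
  θ_1 = -w₀(7L⁴-30L²x²+15x⁴)/(360LEI) = -18·(7·4⁴-30·4²·(4/3)²+15·(4/3)⁴)/(360·4·1000) = -208/16875 rad
Load 2 — point force P=16 kN at a=8/5 m (b=L-a=12/5):
  θ_2 = -Pb(L²-b²-3x²)/(6LEI)  [x≤a] = -16·(12/5)·(4²-(12/5)²-3·(4/3)²)/(6·4·1000) = -368/46875 rad
Superposition: θ = Σ θ_i = -8512/421875 rad ≈ -0.020177 rad

θ(4/3) = -8512/421875 rad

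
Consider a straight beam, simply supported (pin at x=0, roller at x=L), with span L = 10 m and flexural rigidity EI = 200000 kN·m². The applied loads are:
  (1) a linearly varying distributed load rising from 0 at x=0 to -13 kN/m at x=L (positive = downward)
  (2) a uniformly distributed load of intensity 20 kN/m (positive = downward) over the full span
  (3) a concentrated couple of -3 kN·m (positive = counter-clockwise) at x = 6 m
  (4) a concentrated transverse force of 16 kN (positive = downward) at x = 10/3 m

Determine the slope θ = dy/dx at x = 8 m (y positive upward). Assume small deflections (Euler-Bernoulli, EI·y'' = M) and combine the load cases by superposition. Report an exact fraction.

Load 1 — triangular load w₀=-13 kN/m (0→w₀ over full span):
  θ_1 = -w₀(7L⁴-30L²x²+15x⁴)/(360LEI) = -(-13)·(7·10⁴-30·10²·8²+15·8⁴)/(360·10·200000) = -9841/9000000 rad
Load 2 — uniform load w=20 kN/m over full span:
  θ_2 = -w(L³-6Lx²+4x³)/(24EI) = -20·(10³-6·10·8²+4·8³)/(24·200000) = 33/10000 rad
Load 3 — applied couple M₀=-3 kN·m at a=6 m (b=L-a=4):
  θ_3 = (M₀x²/(2L)-M₀(x-a)+C₁)/EI  [x>a] with C₁=M₀(3b²-L²)/(6L)=13/5 = ((-3)·8²/(2·10)-(-3)·(8-6)+(13/5))/200000 = -1/200000 rad
Load 4 — point force P=16 kN at a=10/3 m (b=L-a=20/3):
  θ_4 = -Pa(2L²-6Lx+3x²+a²)/(6LEI)  [x>a] = -16·(10/3)·(2·10²-6·10·8+3·8²+(10/3)²)/(6·10·200000) = 173/506250 rad
Superposition: θ = Σ θ_i = 103003/40500000 rad ≈ 0.002543 rad

θ(8) = 103003/40500000 rad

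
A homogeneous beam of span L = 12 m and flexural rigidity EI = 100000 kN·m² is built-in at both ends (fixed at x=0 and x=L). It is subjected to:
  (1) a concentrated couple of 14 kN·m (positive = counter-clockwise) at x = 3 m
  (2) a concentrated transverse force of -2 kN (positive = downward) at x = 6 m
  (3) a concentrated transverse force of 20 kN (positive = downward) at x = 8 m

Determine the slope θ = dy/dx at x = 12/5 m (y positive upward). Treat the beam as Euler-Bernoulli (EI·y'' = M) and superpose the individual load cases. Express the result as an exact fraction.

θ(12/5) = -1/7500 rad

Load 1 — applied couple M₀=14 kN·m at a=3 m (b=L-a=9):
  θ_1 = (R_Ax²/2 - M_Ax)/EI  [x≤a] with R_A=21/16, M_A=-21/8 = ((21/16)·(12/5)²/2 - (-21/8)·(12/5))/100000 = 63/625000 rad
Load 2 — point force P=-2 kN at a=6 m (b=L-a=6):
  θ_2 = -Pb²x(2aL-(3a+b)x)/(2L³EI)  [x≤a] = -(-2)·6²·(12/5)·(2·6·12-(3·6+6)·(12/5))/(2·12³·100000) = 27/625000 rad
Load 3 — point force P=20 kN at a=8 m (b=L-a=4):
  θ_3 = -Pb²x(2aL-(3a+b)x)/(2L³EI)  [x≤a] = -20·4²·(12/5)·(2·8·12-(3·8+4)·(12/5))/(2·12³·100000) = -13/46875 rad
Superposition: θ = Σ θ_i = -1/7500 rad ≈ -0.000133 rad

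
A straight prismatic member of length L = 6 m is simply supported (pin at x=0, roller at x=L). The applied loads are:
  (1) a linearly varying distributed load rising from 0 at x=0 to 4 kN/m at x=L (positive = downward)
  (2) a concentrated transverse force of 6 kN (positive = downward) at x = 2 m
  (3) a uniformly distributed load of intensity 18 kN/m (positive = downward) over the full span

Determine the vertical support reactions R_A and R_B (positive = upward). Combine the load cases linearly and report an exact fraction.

Load 1 — triangular load w₀=4 kN/m (0→w₀ over full span):
  R_A = w₀L/6 = 4·6/6 = 4 kN
  R_B = w₀L/3 = 4·6/3 = 8 kN
Load 2 — point force P=6 kN at a=2 m (b=L-a=4):
  R_A = Pb/L = 6·4/6 = 4 kN
  R_B = Pa/L = 6·2/6 = 2 kN
Load 3 — uniform load w=18 kN/m over full span:
  R_A = wL/2 = 18·6/2 = 54 kN
  R_B = wL/2 = 18·6/2 = 54 kN
Superposition: R_A = 62 kN, R_B = 64 kN

R_A = 62 kN, R_B = 64 kN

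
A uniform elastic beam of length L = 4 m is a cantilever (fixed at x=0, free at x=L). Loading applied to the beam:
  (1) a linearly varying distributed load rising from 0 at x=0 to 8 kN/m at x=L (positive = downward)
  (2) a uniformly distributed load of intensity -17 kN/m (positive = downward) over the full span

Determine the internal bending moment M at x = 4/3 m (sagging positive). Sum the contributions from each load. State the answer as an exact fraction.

M(4/3) = 3104/81 kN·m

Load 1 — triangular load w₀=8 kN/m (0→w₀ over full span):
  M_1 = w₀Lx/2 - w₀L²/3 - w₀x³/(6L) = 8·4·(4/3)/2 - 8·4²/3 - 8·(4/3)³/(6·4) = -1792/81 kN·m
Load 2 — uniform load w=-17 kN/m over full span:
  M_2 = -w(L-x)²/2 = -(-17)·(4-(4/3))²/2 = 544/9 kN·m
Superposition: M = Σ M_i = 3104/81 kN·m ≈ 38.320988 kN·m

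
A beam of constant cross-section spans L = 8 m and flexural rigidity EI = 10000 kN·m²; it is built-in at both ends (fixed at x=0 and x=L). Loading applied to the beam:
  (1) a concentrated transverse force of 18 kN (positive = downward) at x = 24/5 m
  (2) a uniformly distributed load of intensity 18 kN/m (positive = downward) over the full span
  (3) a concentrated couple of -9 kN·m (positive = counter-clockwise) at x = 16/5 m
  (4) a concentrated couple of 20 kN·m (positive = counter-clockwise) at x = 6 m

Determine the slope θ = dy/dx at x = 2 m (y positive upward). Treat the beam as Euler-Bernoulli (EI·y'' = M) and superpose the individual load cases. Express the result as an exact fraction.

Load 1 — point force P=18 kN at a=24/5 m (b=L-a=16/5):
  θ_1 = -Pb²x(2aL-(3a+b)x)/(2L³EI)  [x≤a] = -18·(16/5)²·2·(2·(24/5)·8-(3·(24/5)+(16/5))·2)/(2·8³·10000) = -117/78125 rad
Load 2 — uniform load w=18 kN/m over full span:
  θ_2 = -wx(L-x)(L-2x)/(12EI) = -18·2·(8-2)·(8-2·2)/(12·10000) = -9/1250 rad
Load 3 — applied couple M₀=-9 kN·m at a=16/5 m (b=L-a=24/5):
  θ_3 = (R_Ax²/2 - M_Ax)/EI  [x≤a] with R_A=-81/50, M_A=-27/25 = ((-81/50)·2²/2 - (-27/25)·2)/10000 = -27/250000 rad
Load 4 — applied couple M₀=20 kN·m at a=6 m (b=L-a=2):
  θ_4 = (R_Ax²/2 - M_Ax)/EI  [x≤a] with R_A=45/16, M_A=25/4 = ((45/16)·2²/2 - (25/4)·2)/10000 = -11/16000 rad
Superposition: θ = Σ θ_i = -94931/10000000 rad ≈ -0.009493 rad

θ(2) = -94931/10000000 rad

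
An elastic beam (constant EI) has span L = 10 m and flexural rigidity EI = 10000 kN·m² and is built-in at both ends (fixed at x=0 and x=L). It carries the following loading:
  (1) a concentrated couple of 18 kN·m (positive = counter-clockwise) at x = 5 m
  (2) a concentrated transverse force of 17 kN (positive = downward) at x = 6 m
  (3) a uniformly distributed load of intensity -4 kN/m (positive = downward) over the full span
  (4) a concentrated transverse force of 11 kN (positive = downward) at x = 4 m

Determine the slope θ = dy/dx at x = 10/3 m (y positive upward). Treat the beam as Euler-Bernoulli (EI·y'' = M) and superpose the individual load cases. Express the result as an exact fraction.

Load 1 — applied couple M₀=18 kN·m at a=5 m (b=L-a=5):
  θ_1 = (R_Ax²/2 - M_Ax)/EI  [x≤a] with R_A=27/10, M_A=9/2 = ((27/10)·(10/3)²/2 - (9/2)·(10/3))/10000 = 0 rad
Load 2 — point force P=17 kN at a=6 m (b=L-a=4):
  θ_2 = -Pb²x(2aL-(3a+b)x)/(2L³EI)  [x≤a] = -17·4²·(10/3)·(2·6·10-(3·6+4)·(10/3))/(2·10³·10000) = -119/56250 rad
Load 3 — uniform load w=-4 kN/m over full span:
  θ_3 = -wx(L-x)(L-2x)/(12EI) = -(-4)·(10/3)·(10-(10/3))·(10-2·(10/3))/(12·10000) = 1/405 rad
Load 4 — point force P=11 kN at a=4 m (b=L-a=6):
  θ_4 = -Pb²x(2aL-(3a+b)x)/(2L³EI)  [x≤a] = -11·6²·(10/3)·(2·4·10-(3·4+6)·(10/3))/(2·10³·10000) = -33/25000 rad
Superposition: θ = Σ θ_i = -1957/2025000 rad ≈ -0.000966 rad

θ(10/3) = -1957/2025000 rad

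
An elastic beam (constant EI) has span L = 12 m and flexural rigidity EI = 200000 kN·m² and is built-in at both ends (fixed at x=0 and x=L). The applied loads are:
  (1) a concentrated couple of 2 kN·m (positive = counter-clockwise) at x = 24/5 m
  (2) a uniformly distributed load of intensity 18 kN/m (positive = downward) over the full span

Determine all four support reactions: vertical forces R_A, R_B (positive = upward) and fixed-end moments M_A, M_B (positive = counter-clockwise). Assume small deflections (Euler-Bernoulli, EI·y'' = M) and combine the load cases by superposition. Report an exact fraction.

R_A = 2706/25 kN, M_A = 5406/25 kN·m, R_B = 2694/25 kN, M_B = -5384/25 kN·m

Load 1 — applied couple M₀=2 kN·m at a=24/5 m (b=L-a=36/5):
  R_A = 6M₀ab/L³ = 6·2·(24/5)·(36/5)/12³ = 6/25 kN
  M_A = M₀b(2a-b)/L² = 2·(36/5)·(2·(24/5)-(36/5))/12² = 6/25 kN·m
  R_B = -6M₀ab/L³ = -6·2·(24/5)·(36/5)/12³ = -6/25 kN
  M_B = M₀a(2b-a)/L² = 2·(24/5)·(2·(36/5)-(24/5))/12² = 16/25 kN·m
Load 2 — uniform load w=18 kN/m over full span:
  R_A = wL/2 = 18·12/2 = 108 kN
  M_A = wL²/12 = 18·12²/12 = 216 kN·m
  R_B = wL/2 = 18·12/2 = 108 kN
  M_B = -wL²/12 = -18·12²/12 = -216 kN·m
Superposition: R_A = 2706/25 kN, M_A = 5406/25 kN·m, R_B = 2694/25 kN, M_B = -5384/25 kN·m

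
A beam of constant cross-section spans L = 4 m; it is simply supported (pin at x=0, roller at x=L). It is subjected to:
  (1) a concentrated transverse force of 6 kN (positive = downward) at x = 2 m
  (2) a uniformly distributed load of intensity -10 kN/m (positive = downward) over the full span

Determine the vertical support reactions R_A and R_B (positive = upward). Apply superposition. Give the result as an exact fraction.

R_A = -17 kN, R_B = -17 kN

Load 1 — point force P=6 kN at a=2 m (b=L-a=2):
  R_A = Pb/L = 6·2/4 = 3 kN
  R_B = Pa/L = 6·2/4 = 3 kN
Load 2 — uniform load w=-10 kN/m over full span:
  R_A = wL/2 = (-10)·4/2 = -20 kN
  R_B = wL/2 = (-10)·4/2 = -20 kN
Superposition: R_A = -17 kN, R_B = -17 kN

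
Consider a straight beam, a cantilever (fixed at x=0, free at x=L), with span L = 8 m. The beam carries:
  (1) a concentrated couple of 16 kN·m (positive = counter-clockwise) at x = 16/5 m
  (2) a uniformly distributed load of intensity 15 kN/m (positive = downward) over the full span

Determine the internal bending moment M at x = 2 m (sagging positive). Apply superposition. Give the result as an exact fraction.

M(2) = -254 kN·m

Load 1 — applied couple M₀=16 kN·m at a=16/5 m (b=L-a=24/5):
  M_1 = M₀  [x≤a] = 16 = 16 kN·m
Load 2 — uniform load w=15 kN/m over full span:
  M_2 = -w(L-x)²/2 = -15·(8-2)²/2 = -270 kN·m
Superposition: M = Σ M_i = -254 kN·m ≈ -254.000000 kN·m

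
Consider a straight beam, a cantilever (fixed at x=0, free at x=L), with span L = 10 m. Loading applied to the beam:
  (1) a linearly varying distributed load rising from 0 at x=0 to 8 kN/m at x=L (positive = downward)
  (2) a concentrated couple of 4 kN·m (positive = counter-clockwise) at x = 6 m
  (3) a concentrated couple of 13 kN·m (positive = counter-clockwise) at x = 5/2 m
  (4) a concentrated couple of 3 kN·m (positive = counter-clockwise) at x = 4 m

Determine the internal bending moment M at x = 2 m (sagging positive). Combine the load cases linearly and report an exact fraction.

Load 1 — triangular load w₀=8 kN/m (0→w₀ over full span):
  M_1 = w₀Lx/2 - w₀L²/3 - w₀x³/(6L) = 8·10·2/2 - 8·10²/3 - 8·2³/(6·10) = -2816/15 kN·m
Load 2 — applied couple M₀=4 kN·m at a=6 m (b=L-a=4):
  M_2 = M₀  [x≤a] = 4 = 4 kN·m
Load 3 — applied couple M₀=13 kN·m at a=5/2 m (b=L-a=15/2):
  M_3 = M₀  [x≤a] = 13 = 13 kN·m
Load 4 — applied couple M₀=3 kN·m at a=4 m (b=L-a=6):
  M_4 = M₀  [x≤a] = 3 = 3 kN·m
Superposition: M = Σ M_i = -2516/15 kN·m ≈ -167.733333 kN·m

M(2) = -2516/15 kN·m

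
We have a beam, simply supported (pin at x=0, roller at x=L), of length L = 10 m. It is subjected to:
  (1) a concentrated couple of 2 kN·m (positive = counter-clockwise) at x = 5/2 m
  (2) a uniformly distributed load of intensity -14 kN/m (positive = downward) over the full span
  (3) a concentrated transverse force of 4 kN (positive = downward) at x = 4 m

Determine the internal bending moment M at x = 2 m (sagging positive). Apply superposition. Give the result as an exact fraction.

Load 1 — applied couple M₀=2 kN·m at a=5/2 m (b=L-a=15/2):
  M_1 = M₀x/L  [x≤a] = 2·2/10 = 2/5 kN·m
Load 2 — uniform load w=-14 kN/m over full span:
  M_2 = wx(L-x)/2 = (-14)·2·(10-2)/2 = -112 kN·m
Load 3 — point force P=4 kN at a=4 m (b=L-a=6):
  M_3 = Pbx/L  [x≤a] = 4·6·2/10 = 24/5 kN·m
Superposition: M = Σ M_i = -534/5 kN·m ≈ -106.800000 kN·m

M(2) = -534/5 kN·m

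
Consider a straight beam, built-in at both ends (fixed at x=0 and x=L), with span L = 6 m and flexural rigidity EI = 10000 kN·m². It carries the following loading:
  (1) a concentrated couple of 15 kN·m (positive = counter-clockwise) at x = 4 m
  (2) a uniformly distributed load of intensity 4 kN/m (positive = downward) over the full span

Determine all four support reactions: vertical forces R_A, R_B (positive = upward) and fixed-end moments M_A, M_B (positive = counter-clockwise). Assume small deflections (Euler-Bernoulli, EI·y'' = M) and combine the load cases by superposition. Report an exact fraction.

Load 1 — applied couple M₀=15 kN·m at a=4 m (b=L-a=2):
  R_A = 6M₀ab/L³ = 6·15·4·2/6³ = 10/3 kN
  M_A = M₀b(2a-b)/L² = 15·2·(2·4-2)/6² = 5 kN·m
  R_B = -6M₀ab/L³ = -6·15·4·2/6³ = -10/3 kN
  M_B = M₀a(2b-a)/L² = 15·4·(2·2-4)/6² = 0 kN·m
Load 2 — uniform load w=4 kN/m over full span:
  R_A = wL/2 = 4·6/2 = 12 kN
  M_A = wL²/12 = 4·6²/12 = 12 kN·m
  R_B = wL/2 = 4·6/2 = 12 kN
  M_B = -wL²/12 = -4·6²/12 = -12 kN·m
Superposition: R_A = 46/3 kN, M_A = 17 kN·m, R_B = 26/3 kN, M_B = -12 kN·m

R_A = 46/3 kN, M_A = 17 kN·m, R_B = 26/3 kN, M_B = -12 kN·m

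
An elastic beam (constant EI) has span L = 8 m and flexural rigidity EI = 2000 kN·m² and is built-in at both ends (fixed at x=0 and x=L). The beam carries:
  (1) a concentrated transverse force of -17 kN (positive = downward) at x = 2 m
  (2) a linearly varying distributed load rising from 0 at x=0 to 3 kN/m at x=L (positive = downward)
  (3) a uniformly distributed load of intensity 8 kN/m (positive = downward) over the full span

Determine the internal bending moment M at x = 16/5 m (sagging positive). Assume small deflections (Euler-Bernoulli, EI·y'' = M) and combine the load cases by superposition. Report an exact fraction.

M(16/5) = 46411/3000 kN·m

Load 1 — point force P=-17 kN at a=2 m (b=L-a=6):
  M_1 = Pa²(a+3b)(L-x)/L³ - Pa²b/L²  [x>a] = (-17)·2²·(2+3·6)·(8-(16/5))/8³ - (-17)·2²·6/8² = -51/8 kN·m
Load 2 — triangular load w₀=3 kN/m (0→w₀ over full span):
  M_2 = 3w₀Lx/20 - w₀L²/30 - w₀x³/(6L) = 3·3·8·(16/5)/20 - 3·8²/30 - 3·(16/5)³/(6·8) = 384/125 kN·m
Load 3 — uniform load w=8 kN/m over full span:
  M_3 = wLx/2 - wL²/12 - wx²/2 = 8·8·(16/5)/2 - 8·8²/12 - 8·(16/5)²/2 = 1408/75 kN·m
Superposition: M = Σ M_i = 46411/3000 kN·m ≈ 15.470333 kN·m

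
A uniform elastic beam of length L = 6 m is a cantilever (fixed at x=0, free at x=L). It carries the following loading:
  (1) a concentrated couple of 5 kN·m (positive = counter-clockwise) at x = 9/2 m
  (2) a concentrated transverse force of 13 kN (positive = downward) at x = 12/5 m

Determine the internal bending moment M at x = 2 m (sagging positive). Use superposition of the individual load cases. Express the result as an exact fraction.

M(2) = -1/5 kN·m

Load 1 — applied couple M₀=5 kN·m at a=9/2 m (b=L-a=3/2):
  M_1 = M₀  [x≤a] = 5 = 5 kN·m
Load 2 — point force P=13 kN at a=12/5 m (b=L-a=18/5):
  M_2 = -P(a-x)  [x≤a] = -13·((12/5)-2) = -26/5 kN·m
Superposition: M = Σ M_i = -1/5 kN·m ≈ -0.200000 kN·m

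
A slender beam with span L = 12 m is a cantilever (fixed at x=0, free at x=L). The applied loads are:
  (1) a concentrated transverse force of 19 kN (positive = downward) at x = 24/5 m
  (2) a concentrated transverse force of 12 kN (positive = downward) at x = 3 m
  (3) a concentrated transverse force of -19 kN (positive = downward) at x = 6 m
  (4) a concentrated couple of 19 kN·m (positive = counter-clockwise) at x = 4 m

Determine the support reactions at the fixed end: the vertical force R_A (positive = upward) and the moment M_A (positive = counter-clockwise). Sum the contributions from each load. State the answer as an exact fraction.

Load 1 — point force P=19 kN at a=24/5 m (b=L-a=36/5):
  R_A = P = 19 kN
  M_A = Pa = 19·(24/5) = 456/5 kN·m
Load 2 — point force P=12 kN at a=3 m (b=L-a=9):
  R_A = P = 12 kN
  M_A = Pa = 12·3 = 36 kN·m
Load 3 — point force P=-19 kN at a=6 m (b=L-a=6):
  R_A = P = (-19) = -19 kN
  M_A = Pa = (-19)·6 = -114 kN·m
Load 4 — applied couple M₀=19 kN·m at a=4 m (b=L-a=8):
  R_A = 0 kN
  M_A = -M₀ = -19 kN·m
Superposition: R_A = 12 kN, M_A = -29/5 kN·m

R_A = 12 kN, M_A = -29/5 kN·m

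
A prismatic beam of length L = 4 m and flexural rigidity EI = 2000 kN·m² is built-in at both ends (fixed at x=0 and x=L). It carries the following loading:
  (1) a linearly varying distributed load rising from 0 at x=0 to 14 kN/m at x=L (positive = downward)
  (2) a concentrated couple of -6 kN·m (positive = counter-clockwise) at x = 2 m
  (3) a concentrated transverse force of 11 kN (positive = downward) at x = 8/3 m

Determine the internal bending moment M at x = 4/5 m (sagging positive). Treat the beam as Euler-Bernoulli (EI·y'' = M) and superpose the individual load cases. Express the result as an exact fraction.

M(4/5) = -5227/2250 kN·m

Load 1 — triangular load w₀=14 kN/m (0→w₀ over full span):
  M_1 = 3w₀Lx/20 - w₀L²/30 - w₀x³/(6L) = 3·14·4·(4/5)/20 - 14·4²/30 - 14·(4/5)³/(6·4) = -392/375 kN·m
Load 2 — applied couple M₀=-6 kN·m at a=2 m (b=L-a=2):
  M_2 = R_Ax - M_A  [x≤a] with R_A=-9/4, M_A=-3/2 = (-9/4)·(4/5) - (-3/2) = -3/10 kN·m
Load 3 — point force P=11 kN at a=8/3 m (b=L-a=4/3):
  M_3 = Pb²(3a+b)x/L³ - Pab²/L²  [x≤a] = 11·(4/3)²·(3·(8/3)+(4/3))·(4/5)/4³ - 11·(8/3)·(4/3)²/4² = -44/45 kN·m
Superposition: M = Σ M_i = -5227/2250 kN·m ≈ -2.323111 kN·m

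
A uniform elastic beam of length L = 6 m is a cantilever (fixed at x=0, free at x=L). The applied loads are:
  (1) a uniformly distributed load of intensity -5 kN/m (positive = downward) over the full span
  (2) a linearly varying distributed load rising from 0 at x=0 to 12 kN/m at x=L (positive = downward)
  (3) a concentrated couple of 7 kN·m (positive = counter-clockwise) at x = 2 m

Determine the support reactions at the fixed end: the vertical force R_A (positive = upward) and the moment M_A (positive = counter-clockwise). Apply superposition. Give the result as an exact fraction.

R_A = 6 kN, M_A = 47 kN·m

Load 1 — uniform load w=-5 kN/m over full span:
  R_A = wL = (-5)·6 = -30 kN
  M_A = wL²/2 = (-5)·6²/2 = -90 kN·m
Load 2 — triangular load w₀=12 kN/m (0→w₀ over full span):
  R_A = w₀L/2 = 12·6/2 = 36 kN
  M_A = w₀L²/3 = 12·6²/3 = 144 kN·m
Load 3 — applied couple M₀=7 kN·m at a=2 m (b=L-a=4):
  R_A = 0 kN
  M_A = -M₀ = -7 kN·m
Superposition: R_A = 6 kN, M_A = 47 kN·m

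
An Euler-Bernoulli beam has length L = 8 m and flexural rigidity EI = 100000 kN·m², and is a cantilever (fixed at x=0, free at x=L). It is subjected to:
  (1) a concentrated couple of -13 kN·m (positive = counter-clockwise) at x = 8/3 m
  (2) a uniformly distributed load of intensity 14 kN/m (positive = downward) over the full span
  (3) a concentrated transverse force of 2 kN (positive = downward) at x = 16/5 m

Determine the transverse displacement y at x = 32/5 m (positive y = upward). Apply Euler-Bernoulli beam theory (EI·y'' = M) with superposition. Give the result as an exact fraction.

y(32/5) = -965147/17578125 m

Load 1 — applied couple M₀=-13 kN·m at a=8/3 m (b=L-a=16/3):
  y_1 = M₀a(2x-a)/(2EI)  [x>a] = (-13)·(8/3)·(2·(32/5)-(8/3))/(2·100000) = -247/140625 m
Load 2 — uniform load w=14 kN/m over full span:
  y_2 = -wx²(x²-4Lx+6L²)/(24EI) = -14·(32/5)²·((32/5)²-4·8·(32/5)+6·8²)/(24·100000) = -308224/5859375 m
Load 3 — point force P=2 kN at a=16/5 m (b=L-a=24/5):
  y_3 = -Pa²(3x-a)/(6EI)  [x>a] = -2·(16/5)²·(3·(32/5)-(16/5))/(6·100000) = -128/234375 m
Superposition: y = Σ y_i = -965147/17578125 m ≈ -0.054906 m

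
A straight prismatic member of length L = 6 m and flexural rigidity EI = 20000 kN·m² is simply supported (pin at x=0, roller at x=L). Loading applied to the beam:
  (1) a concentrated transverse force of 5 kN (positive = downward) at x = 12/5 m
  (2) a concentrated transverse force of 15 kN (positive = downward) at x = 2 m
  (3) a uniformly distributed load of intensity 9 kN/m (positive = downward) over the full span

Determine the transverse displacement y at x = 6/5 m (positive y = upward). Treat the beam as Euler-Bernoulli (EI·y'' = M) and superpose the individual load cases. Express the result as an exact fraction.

y(6/5) = -21919/3125000 m

Load 1 — point force P=5 kN at a=12/5 m (b=L-a=18/5):
  y_1 = -Pbx(L²-b²-x²)/(6LEI)  [x≤a] = -5·(18/5)·(6/5)·(6²-(18/5)²-(6/5)²)/(6·6·20000) = -81/125000 m
Load 2 — point force P=15 kN at a=2 m (b=L-a=4):
  y_2 = -Pbx(L²-b²-x²)/(6LEI)  [x≤a] = -15·4·(6/5)·(6²-4²-(6/5)²)/(6·6·20000) = -29/15625 m
Load 3 — uniform load w=9 kN/m over full span:
  y_3 = -wx(L³-2Lx²+x³)/(24EI) = -9·(6/5)·(6³-2·6·(6/5)²+(6/5)³)/(24·20000) = -7047/1562500 m
Superposition: y = Σ y_i = -21919/3125000 m ≈ -0.007014 m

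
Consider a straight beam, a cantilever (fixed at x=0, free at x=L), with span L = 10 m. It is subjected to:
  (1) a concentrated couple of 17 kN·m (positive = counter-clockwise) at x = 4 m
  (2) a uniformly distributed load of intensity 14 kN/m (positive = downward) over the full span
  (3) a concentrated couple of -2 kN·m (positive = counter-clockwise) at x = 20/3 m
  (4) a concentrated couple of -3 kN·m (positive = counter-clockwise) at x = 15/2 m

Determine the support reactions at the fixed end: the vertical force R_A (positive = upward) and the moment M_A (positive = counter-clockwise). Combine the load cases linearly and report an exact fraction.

R_A = 140 kN, M_A = 688 kN·m

Load 1 — applied couple M₀=17 kN·m at a=4 m (b=L-a=6):
  R_A = 0 kN
  M_A = -M₀ = -17 kN·m
Load 2 — uniform load w=14 kN/m over full span:
  R_A = wL = 14·10 = 140 kN
  M_A = wL²/2 = 14·10²/2 = 700 kN·m
Load 3 — applied couple M₀=-2 kN·m at a=20/3 m (b=L-a=10/3):
  R_A = 0 kN
  M_A = -M₀ = -(-2) = 2 kN·m
Load 4 — applied couple M₀=-3 kN·m at a=15/2 m (b=L-a=5/2):
  R_A = 0 kN
  M_A = -M₀ = -(-3) = 3 kN·m
Superposition: R_A = 140 kN, M_A = 688 kN·m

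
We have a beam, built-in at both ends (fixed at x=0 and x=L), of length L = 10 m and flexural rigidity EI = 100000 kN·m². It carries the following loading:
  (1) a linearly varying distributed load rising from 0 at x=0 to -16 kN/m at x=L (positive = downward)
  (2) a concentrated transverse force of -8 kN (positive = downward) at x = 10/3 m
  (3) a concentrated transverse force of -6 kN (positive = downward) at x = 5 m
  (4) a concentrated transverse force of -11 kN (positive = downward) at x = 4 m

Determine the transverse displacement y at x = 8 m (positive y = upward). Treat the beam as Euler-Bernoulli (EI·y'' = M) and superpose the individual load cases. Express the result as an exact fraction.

y(8) = 1332623/1012500000 m

Load 1 — triangular load w₀=-16 kN/m (0→w₀ over full span):
  y_1 = -w₀x²(L-x)²(x+2L)/(120LEI) = -(-16)·8²·(10-8)²·(8+2·10)/(120·10·100000) = 224/234375 m
Load 2 — point force P=-8 kN at a=10/3 m (b=L-a=20/3):
  y_2 = -Pa²(L-x)²(3bL-(3b+a)(L-x))/(6L³EI)  [x>a] = -(-8)·(10/3)²·(10-8)²·(3·(20/3)·10-(3·(20/3)+(10/3))·(10-8))/(6·10³·100000) = 23/253125 m
Load 3 — point force P=-6 kN at a=5 m (b=L-a=5):
  y_3 = -Pa²(L-x)²(3bL-(3b+a)(L-x))/(6L³EI)  [x>a] = -(-6)·5²·(10-8)²·(3·5·10-(3·5+5)·(10-8))/(6·10³·100000) = 11/100000 m
Load 4 — point force P=-11 kN at a=4 m (b=L-a=6):
  y_4 = -Pa²(L-x)²(3bL-(3b+a)(L-x))/(6L³EI)  [x>a] = -(-11)·4²·(10-8)²·(3·6·10-(3·6+4)·(10-8))/(6·10³·100000) = 187/1171875 m
Superposition: y = Σ y_i = 1332623/1012500000 m ≈ 0.001316 m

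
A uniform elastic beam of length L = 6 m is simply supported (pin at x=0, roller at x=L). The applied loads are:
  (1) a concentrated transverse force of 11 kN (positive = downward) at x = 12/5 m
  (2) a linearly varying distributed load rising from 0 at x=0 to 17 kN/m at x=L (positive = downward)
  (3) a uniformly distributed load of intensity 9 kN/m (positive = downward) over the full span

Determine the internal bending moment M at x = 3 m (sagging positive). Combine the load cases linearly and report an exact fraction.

Load 1 — point force P=11 kN at a=12/5 m (b=L-a=18/5):
  M_1 = Pa(L-x)/L  [x>a] = 11·(12/5)·(6-3)/6 = 66/5 kN·m
Load 2 — triangular load w₀=17 kN/m (0→w₀ over full span):
  M_2 = w₀Lx/6 - w₀x³/(6L) = 17·6·3/6 - 17·3³/(6·6) = 153/4 kN·m
Load 3 — uniform load w=9 kN/m over full span:
  M_3 = wx(L-x)/2 = 9·3·(6-3)/2 = 81/2 kN·m
Superposition: M = Σ M_i = 1839/20 kN·m ≈ 91.950000 kN·m

M(3) = 1839/20 kN·m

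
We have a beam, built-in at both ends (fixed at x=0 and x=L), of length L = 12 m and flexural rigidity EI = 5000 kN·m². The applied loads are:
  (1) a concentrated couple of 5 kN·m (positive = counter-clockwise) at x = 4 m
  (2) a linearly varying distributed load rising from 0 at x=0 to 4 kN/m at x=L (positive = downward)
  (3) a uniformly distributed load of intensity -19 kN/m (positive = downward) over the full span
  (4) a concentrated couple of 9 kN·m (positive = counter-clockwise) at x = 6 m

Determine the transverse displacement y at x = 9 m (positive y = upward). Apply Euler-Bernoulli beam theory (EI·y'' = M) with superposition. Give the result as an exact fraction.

Load 1 — applied couple M₀=5 kN·m at a=4 m (b=L-a=8):
  y_1 = (R_Ax³/6 - M_Ax²/2 - M₀(x-a)²/2)/EI  [x>a] with R_A=5/9, M_A=0 = ((5/9)·9³/6 - 0·9²/2 - 5·(9-4)²/2)/5000 = 1/1000 m
Load 2 — triangular load w₀=4 kN/m (0→w₀ over full span):
  y_2 = -w₀x²(L-x)²(x+2L)/(120LEI) = -4·9²·(12-9)²·(9+2·12)/(120·12·5000) = -2673/200000 m
Load 3 — uniform load w=-19 kN/m over full span:
  y_3 = -wx²(L-x)²/(24EI) = -(-19)·9²·(12-9)²/(24·5000) = 4617/40000 m
Load 4 — applied couple M₀=9 kN·m at a=6 m (b=L-a=6):
  y_4 = (R_Ax³/6 - M_Ax²/2 - M₀(x-a)²/2)/EI  [x>a] with R_A=9/8, M_A=9/4 = ((9/8)·9³/6 - (9/4)·9²/2 - 9·(9-6)²/2)/5000 = 81/80000 m
Superposition: y = Σ y_i = 41629/400000 m ≈ 0.104072 m

y(9) = 41629/400000 m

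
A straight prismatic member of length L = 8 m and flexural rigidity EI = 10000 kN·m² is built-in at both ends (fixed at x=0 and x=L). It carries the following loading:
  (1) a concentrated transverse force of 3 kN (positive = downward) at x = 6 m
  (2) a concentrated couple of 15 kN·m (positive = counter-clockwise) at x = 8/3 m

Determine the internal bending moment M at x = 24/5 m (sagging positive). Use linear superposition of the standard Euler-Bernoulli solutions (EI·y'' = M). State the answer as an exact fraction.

Load 1 — point force P=3 kN at a=6 m (b=L-a=2):
  M_1 = Pb²(3a+b)x/L³ - Pab²/L²  [x≤a] = 3·2²·(3·6+2)·(24/5)/8³ - 3·6·2²/8² = 9/8 kN·m
Load 2 — applied couple M₀=15 kN·m at a=8/3 m (b=L-a=16/3):
  M_2 = R_Ax - M_A - M₀  [x>a] with R_A=5/2, M_A=0 = (5/2)·(24/5) - 0 - 15 = -3 kN·m
Superposition: M = Σ M_i = -15/8 kN·m ≈ -1.875000 kN·m

M(24/5) = -15/8 kN·m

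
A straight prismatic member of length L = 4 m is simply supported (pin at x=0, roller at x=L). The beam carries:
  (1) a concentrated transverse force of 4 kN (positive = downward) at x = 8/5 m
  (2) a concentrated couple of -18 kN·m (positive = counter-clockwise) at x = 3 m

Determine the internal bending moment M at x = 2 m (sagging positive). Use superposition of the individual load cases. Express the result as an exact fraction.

M(2) = -29/5 kN·m

Load 1 — point force P=4 kN at a=8/5 m (b=L-a=12/5):
  M_1 = Pa(L-x)/L  [x>a] = 4·(8/5)·(4-2)/4 = 16/5 kN·m
Load 2 — applied couple M₀=-18 kN·m at a=3 m (b=L-a=1):
  M_2 = M₀x/L  [x≤a] = (-18)·2/4 = -9 kN·m
Superposition: M = Σ M_i = -29/5 kN·m ≈ -5.800000 kN·m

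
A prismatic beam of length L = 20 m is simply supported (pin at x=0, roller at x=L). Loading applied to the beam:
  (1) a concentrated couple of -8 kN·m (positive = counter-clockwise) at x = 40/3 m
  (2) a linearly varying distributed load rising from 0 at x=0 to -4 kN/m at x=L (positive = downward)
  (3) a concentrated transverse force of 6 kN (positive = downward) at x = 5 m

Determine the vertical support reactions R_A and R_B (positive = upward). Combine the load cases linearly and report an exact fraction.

R_A = -277/30 kN, R_B = -743/30 kN

Load 1 — applied couple M₀=-8 kN·m at a=40/3 m (b=L-a=20/3):
  R_A = M₀/L = (-8)/20 = -2/5 kN
  R_B = -M₀/L = -(-8)/20 = 2/5 kN
Load 2 — triangular load w₀=-4 kN/m (0→w₀ over full span):
  R_A = w₀L/6 = (-4)·20/6 = -40/3 kN
  R_B = w₀L/3 = (-4)·20/3 = -80/3 kN
Load 3 — point force P=6 kN at a=5 m (b=L-a=15):
  R_A = Pb/L = 6·15/20 = 9/2 kN
  R_B = Pa/L = 6·5/20 = 3/2 kN
Superposition: R_A = -277/30 kN, R_B = -743/30 kN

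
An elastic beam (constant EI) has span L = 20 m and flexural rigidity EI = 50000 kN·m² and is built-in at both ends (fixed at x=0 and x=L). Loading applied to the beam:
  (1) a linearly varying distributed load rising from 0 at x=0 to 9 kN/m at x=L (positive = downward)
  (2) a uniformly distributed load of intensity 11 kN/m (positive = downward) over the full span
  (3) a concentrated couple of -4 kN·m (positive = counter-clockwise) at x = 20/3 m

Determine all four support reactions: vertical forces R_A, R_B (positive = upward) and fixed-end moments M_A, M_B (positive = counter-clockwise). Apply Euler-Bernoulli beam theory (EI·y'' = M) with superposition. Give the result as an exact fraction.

Load 1 — triangular load w₀=9 kN/m (0→w₀ over full span):
  R_A = 3w₀L/20 = 3·9·20/20 = 27 kN
  M_A = w₀L²/30 = 9·20²/30 = 120 kN·m
  R_B = 7w₀L/20 = 7·9·20/20 = 63 kN
  M_B = -w₀L²/20 = -9·20²/20 = -180 kN·m
Load 2 — uniform load w=11 kN/m over full span:
  R_A = wL/2 = 11·20/2 = 110 kN
  M_A = wL²/12 = 11·20²/12 = 1100/3 kN·m
  R_B = wL/2 = 11·20/2 = 110 kN
  M_B = -wL²/12 = -11·20²/12 = -1100/3 kN·m
Load 3 — applied couple M₀=-4 kN·m at a=20/3 m (b=L-a=40/3):
  R_A = 6M₀ab/L³ = 6·(-4)·(20/3)·(40/3)/20³ = -4/15 kN
  M_A = M₀b(2a-b)/L² = (-4)·(40/3)·(2·(20/3)-(40/3))/20² = 0 kN·m
  R_B = -6M₀ab/L³ = -6·(-4)·(20/3)·(40/3)/20³ = 4/15 kN
  M_B = M₀a(2b-a)/L² = (-4)·(20/3)·(2·(40/3)-(20/3))/20² = -4/3 kN·m
Superposition: R_A = 2051/15 kN, M_A = 1460/3 kN·m, R_B = 2599/15 kN, M_B = -548 kN·m

R_A = 2051/15 kN, M_A = 1460/3 kN·m, R_B = 2599/15 kN, M_B = -548 kN·m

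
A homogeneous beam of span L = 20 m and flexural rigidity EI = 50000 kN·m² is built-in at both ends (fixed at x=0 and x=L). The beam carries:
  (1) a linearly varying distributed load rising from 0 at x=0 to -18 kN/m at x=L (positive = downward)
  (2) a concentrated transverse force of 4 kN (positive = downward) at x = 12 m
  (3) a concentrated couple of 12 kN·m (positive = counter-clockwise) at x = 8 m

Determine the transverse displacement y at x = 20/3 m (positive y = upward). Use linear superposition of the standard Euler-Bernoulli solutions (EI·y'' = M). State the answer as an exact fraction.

y(20/3) = 4514/84375 m

Load 1 — triangular load w₀=-18 kN/m (0→w₀ over full span):
  y_1 = -w₀x²(L-x)²(x+2L)/(120LEI) = -(-18)·(20/3)²·(20-(20/3))²·((20/3)+2·20)/(120·20·50000) = 112/2025 m
Load 2 — point force P=4 kN at a=12 m (b=L-a=8):
  y_2 = -Pb²x²(3aL-(3a+b)x)/(6L³EI)  [x≤a] = -4·8²·(20/3)²·(3·12·20-(3·12+8)·(20/3))/(6·20³·50000) = -512/253125 m
Load 3 — applied couple M₀=12 kN·m at a=8 m (b=L-a=12):
  y_3 = (R_Ax³/6 - M_Ax²/2)/EI  [x≤a] with R_A=108/125, M_A=36/25 = ((108/125)·(20/3)³/6 - (36/25)·(20/3)²/2)/50000 = 2/9375 m
Superposition: y = Σ y_i = 4514/84375 m ≈ 0.053499 m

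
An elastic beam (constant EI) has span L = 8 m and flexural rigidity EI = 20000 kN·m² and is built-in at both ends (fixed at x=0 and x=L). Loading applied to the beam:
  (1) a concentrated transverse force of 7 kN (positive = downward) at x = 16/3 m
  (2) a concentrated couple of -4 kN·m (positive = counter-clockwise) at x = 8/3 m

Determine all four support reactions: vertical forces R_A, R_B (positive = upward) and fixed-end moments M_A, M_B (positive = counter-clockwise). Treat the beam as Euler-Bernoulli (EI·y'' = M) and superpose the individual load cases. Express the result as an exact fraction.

Load 1 — point force P=7 kN at a=16/3 m (b=L-a=8/3):
  R_A = Pb²(3a+b)/L³ = 7·(8/3)²·(3·(16/3)+(8/3))/8³ = 49/27 kN
  M_A = Pab²/L² = 7·(16/3)·(8/3)²/8² = 112/27 kN·m
  R_B = Pa²(a+3b)/L³ = 7·(16/3)²·((16/3)+3·(8/3))/8³ = 140/27 kN
  M_B = -Pa²b/L² = -7·(16/3)²·(8/3)/8² = -224/27 kN·m
Load 2 — applied couple M₀=-4 kN·m at a=8/3 m (b=L-a=16/3):
  R_A = 6M₀ab/L³ = 6·(-4)·(8/3)·(16/3)/8³ = -2/3 kN
  M_A = M₀b(2a-b)/L² = (-4)·(16/3)·(2·(8/3)-(16/3))/8² = 0 kN·m
  R_B = -6M₀ab/L³ = -6·(-4)·(8/3)·(16/3)/8³ = 2/3 kN
  M_B = M₀a(2b-a)/L² = (-4)·(8/3)·(2·(16/3)-(8/3))/8² = -4/3 kN·m
Superposition: R_A = 31/27 kN, M_A = 112/27 kN·m, R_B = 158/27 kN, M_B = -260/27 kN·m

R_A = 31/27 kN, M_A = 112/27 kN·m, R_B = 158/27 kN, M_B = -260/27 kN·m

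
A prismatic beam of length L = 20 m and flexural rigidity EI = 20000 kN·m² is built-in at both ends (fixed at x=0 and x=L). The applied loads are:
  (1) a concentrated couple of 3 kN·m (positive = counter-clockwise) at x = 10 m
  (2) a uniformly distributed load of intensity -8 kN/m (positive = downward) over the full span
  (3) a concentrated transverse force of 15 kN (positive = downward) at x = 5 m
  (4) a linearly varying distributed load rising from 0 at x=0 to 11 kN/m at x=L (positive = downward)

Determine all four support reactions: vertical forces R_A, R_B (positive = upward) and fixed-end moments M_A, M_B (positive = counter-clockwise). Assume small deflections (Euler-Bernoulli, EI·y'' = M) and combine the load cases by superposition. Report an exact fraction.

Load 1 — applied couple M₀=3 kN·m at a=10 m (b=L-a=10):
  R_A = 6M₀ab/L³ = 6·3·10·10/20³ = 9/40 kN
  M_A = M₀b(2a-b)/L² = 3·10·(2·10-10)/20² = 3/4 kN·m
  R_B = -6M₀ab/L³ = -6·3·10·10/20³ = -9/40 kN
  M_B = M₀a(2b-a)/L² = 3·10·(2·10-10)/20² = 3/4 kN·m
Load 2 — uniform load w=-8 kN/m over full span:
  R_A = wL/2 = (-8)·20/2 = -80 kN
  M_A = wL²/12 = (-8)·20²/12 = -800/3 kN·m
  R_B = wL/2 = (-8)·20/2 = -80 kN
  M_B = -wL²/12 = -(-8)·20²/12 = 800/3 kN·m
Load 3 — point force P=15 kN at a=5 m (b=L-a=15):
  R_A = Pb²(3a+b)/L³ = 15·15²·(3·5+15)/20³ = 405/32 kN
  M_A = Pab²/L² = 15·5·15²/20² = 675/16 kN·m
  R_B = Pa²(a+3b)/L³ = 15·5²·(5+3·15)/20³ = 75/32 kN
  M_B = -Pa²b/L² = -15·5²·15/20² = -225/16 kN·m
Load 4 — triangular load w₀=11 kN/m (0→w₀ over full span):
  R_A = 3w₀L/20 = 3·11·20/20 = 33 kN
  M_A = w₀L²/30 = 11·20²/30 = 440/3 kN·m
  R_B = 7w₀L/20 = 7·11·20/20 = 77 kN
  M_B = -w₀L²/20 = -11·20²/20 = -220 kN·m
Superposition: R_A = -5459/160 kN, M_A = -1233/16 kN·m, R_B = -141/160 kN, M_B = 1601/48 kN·m

R_A = -5459/160 kN, M_A = -1233/16 kN·m, R_B = -141/160 kN, M_B = 1601/48 kN·m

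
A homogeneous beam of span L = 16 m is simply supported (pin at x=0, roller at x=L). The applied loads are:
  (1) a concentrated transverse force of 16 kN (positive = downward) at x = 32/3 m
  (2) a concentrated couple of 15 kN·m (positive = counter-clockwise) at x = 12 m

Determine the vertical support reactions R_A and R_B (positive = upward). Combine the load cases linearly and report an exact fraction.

R_A = 301/48 kN, R_B = 467/48 kN

Load 1 — point force P=16 kN at a=32/3 m (b=L-a=16/3):
  R_A = Pb/L = 16·(16/3)/16 = 16/3 kN
  R_B = Pa/L = 16·(32/3)/16 = 32/3 kN
Load 2 — applied couple M₀=15 kN·m at a=12 m (b=L-a=4):
  R_A = M₀/L = 15/16 kN
  R_B = -M₀/L = -15/16 kN
Superposition: R_A = 301/48 kN, R_B = 467/48 kN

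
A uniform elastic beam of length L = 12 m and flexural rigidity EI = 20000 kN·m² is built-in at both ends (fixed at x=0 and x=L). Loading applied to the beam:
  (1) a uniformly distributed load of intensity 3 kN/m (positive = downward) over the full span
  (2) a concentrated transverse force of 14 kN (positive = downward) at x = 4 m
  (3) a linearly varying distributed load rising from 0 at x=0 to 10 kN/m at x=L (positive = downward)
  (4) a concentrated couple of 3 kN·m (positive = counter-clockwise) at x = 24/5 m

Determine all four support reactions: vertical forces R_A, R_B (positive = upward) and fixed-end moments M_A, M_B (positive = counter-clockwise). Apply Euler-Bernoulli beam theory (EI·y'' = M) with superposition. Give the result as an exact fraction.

R_A = 31543/675 kN, M_A = 24581/225 kN·m, R_B = 42707/675 kN, M_B = -26884/225 kN·m

Load 1 — uniform load w=3 kN/m over full span:
  R_A = wL/2 = 3·12/2 = 18 kN
  M_A = wL²/12 = 3·12²/12 = 36 kN·m
  R_B = wL/2 = 3·12/2 = 18 kN
  M_B = -wL²/12 = -3·12²/12 = -36 kN·m
Load 2 — point force P=14 kN at a=4 m (b=L-a=8):
  R_A = Pb²(3a+b)/L³ = 14·8²·(3·4+8)/12³ = 280/27 kN
  M_A = Pab²/L² = 14·4·8²/12² = 224/9 kN·m
  R_B = Pa²(a+3b)/L³ = 14·4²·(4+3·8)/12³ = 98/27 kN
  M_B = -Pa²b/L² = -14·4²·8/12² = -112/9 kN·m
Load 3 — triangular load w₀=10 kN/m (0→w₀ over full span):
  R_A = 3w₀L/20 = 3·10·12/20 = 18 kN
  M_A = w₀L²/30 = 10·12²/30 = 48 kN·m
  R_B = 7w₀L/20 = 7·10·12/20 = 42 kN
  M_B = -w₀L²/20 = -10·12²/20 = -72 kN·m
Load 4 — applied couple M₀=3 kN·m at a=24/5 m (b=L-a=36/5):
  R_A = 6M₀ab/L³ = 6·3·(24/5)·(36/5)/12³ = 9/25 kN
  M_A = M₀b(2a-b)/L² = 3·(36/5)·(2·(24/5)-(36/5))/12² = 9/25 kN·m
  R_B = -6M₀ab/L³ = -6·3·(24/5)·(36/5)/12³ = -9/25 kN
  M_B = M₀a(2b-a)/L² = 3·(24/5)·(2·(36/5)-(24/5))/12² = 24/25 kN·m
Superposition: R_A = 31543/675 kN, M_A = 24581/225 kN·m, R_B = 42707/675 kN, M_B = -26884/225 kN·m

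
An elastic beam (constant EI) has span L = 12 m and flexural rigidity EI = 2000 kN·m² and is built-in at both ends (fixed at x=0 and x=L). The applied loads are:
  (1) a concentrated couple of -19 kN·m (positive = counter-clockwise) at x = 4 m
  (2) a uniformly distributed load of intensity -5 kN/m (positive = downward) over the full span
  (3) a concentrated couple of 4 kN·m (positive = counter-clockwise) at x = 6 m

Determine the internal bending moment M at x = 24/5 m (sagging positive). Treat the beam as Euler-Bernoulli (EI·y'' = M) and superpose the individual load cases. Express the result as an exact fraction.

Load 1 — applied couple M₀=-19 kN·m at a=4 m (b=L-a=8):
  M_1 = R_Ax - M_A - M₀  [x>a] with R_A=-19/9, M_A=0 = (-19/9)·(24/5) - 0 - (-19) = 133/15 kN·m
Load 2 — uniform load w=-5 kN/m over full span:
  M_2 = wLx/2 - wL²/12 - wx²/2 = (-5)·12·(24/5)/2 - (-5)·12²/12 - (-5)·(24/5)²/2 = -132/5 kN·m
Load 3 — applied couple M₀=4 kN·m at a=6 m (b=L-a=6):
  M_3 = R_Ax - M_A  [x≤a] with R_A=1/2, M_A=1 = (1/2)·(24/5) - 1 = 7/5 kN·m
Superposition: M = Σ M_i = -242/15 kN·m ≈ -16.133333 kN·m

M(24/5) = -242/15 kN·m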